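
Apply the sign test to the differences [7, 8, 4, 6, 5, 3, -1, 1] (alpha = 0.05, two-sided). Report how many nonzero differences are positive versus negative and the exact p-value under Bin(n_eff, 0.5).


Step 1: Discard zero differences. Original n = 8; n_eff = number of nonzero differences = 8.
Nonzero differences (with sign): +7, +8, +4, +6, +5, +3, -1, +1
Step 2: Count signs: positive = 7, negative = 1.
Step 3: Under H0: P(positive) = 0.5, so the number of positives S ~ Bin(8, 0.5).
Step 4: Two-sided exact p-value = sum of Bin(8,0.5) probabilities at or below the observed probability = 0.070312.
Step 5: alpha = 0.05. fail to reject H0.

n_eff = 8, pos = 7, neg = 1, p = 0.070312, fail to reject H0.


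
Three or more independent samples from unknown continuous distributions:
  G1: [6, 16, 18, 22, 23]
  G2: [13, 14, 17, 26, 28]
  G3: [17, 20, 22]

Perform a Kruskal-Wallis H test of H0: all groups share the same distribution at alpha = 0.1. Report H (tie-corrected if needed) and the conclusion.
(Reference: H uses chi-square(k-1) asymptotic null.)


Step 1: Combine all N = 13 observations and assign midranks.
sorted (value, group, rank): (6,G1,1), (13,G2,2), (14,G2,3), (16,G1,4), (17,G2,5.5), (17,G3,5.5), (18,G1,7), (20,G3,8), (22,G1,9.5), (22,G3,9.5), (23,G1,11), (26,G2,12), (28,G2,13)
Step 2: Sum ranks within each group.
R_1 = 32.5 (n_1 = 5)
R_2 = 35.5 (n_2 = 5)
R_3 = 23 (n_3 = 3)
Step 3: H = 12/(N(N+1)) * sum(R_i^2/n_i) - 3(N+1)
     = 12/(13*14) * (32.5^2/5 + 35.5^2/5 + 23^2/3) - 3*14
     = 0.065934 * 639.633 - 42
     = 0.173626.
Step 4: Ties present; correction factor C = 1 - 12/(13^3 - 13) = 0.994505. Corrected H = 0.173626 / 0.994505 = 0.174586.
Step 5: Under H0, H ~ chi^2(2); p-value = 0.916409.
Step 6: alpha = 0.1. fail to reject H0.

H = 0.1746, df = 2, p = 0.916409, fail to reject H0.


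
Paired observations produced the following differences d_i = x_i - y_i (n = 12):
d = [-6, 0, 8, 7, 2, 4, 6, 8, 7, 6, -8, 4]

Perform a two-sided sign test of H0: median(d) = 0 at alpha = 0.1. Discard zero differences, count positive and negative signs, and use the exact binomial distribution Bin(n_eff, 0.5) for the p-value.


Step 1: Discard zero differences. Original n = 12; n_eff = number of nonzero differences = 11.
Nonzero differences (with sign): -6, +8, +7, +2, +4, +6, +8, +7, +6, -8, +4
Step 2: Count signs: positive = 9, negative = 2.
Step 3: Under H0: P(positive) = 0.5, so the number of positives S ~ Bin(11, 0.5).
Step 4: Two-sided exact p-value = sum of Bin(11,0.5) probabilities at or below the observed probability = 0.065430.
Step 5: alpha = 0.1. reject H0.

n_eff = 11, pos = 9, neg = 2, p = 0.065430, reject H0.


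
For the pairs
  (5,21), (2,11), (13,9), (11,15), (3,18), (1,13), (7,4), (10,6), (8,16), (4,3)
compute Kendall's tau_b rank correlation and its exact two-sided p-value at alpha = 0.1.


Step 1: Enumerate the 45 unordered pairs (i,j) with i<j and classify each by sign(x_j-x_i) * sign(y_j-y_i).
  (1,2):dx=-3,dy=-10->C; (1,3):dx=+8,dy=-12->D; (1,4):dx=+6,dy=-6->D; (1,5):dx=-2,dy=-3->C
  (1,6):dx=-4,dy=-8->C; (1,7):dx=+2,dy=-17->D; (1,8):dx=+5,dy=-15->D; (1,9):dx=+3,dy=-5->D
  (1,10):dx=-1,dy=-18->C; (2,3):dx=+11,dy=-2->D; (2,4):dx=+9,dy=+4->C; (2,5):dx=+1,dy=+7->C
  (2,6):dx=-1,dy=+2->D; (2,7):dx=+5,dy=-7->D; (2,8):dx=+8,dy=-5->D; (2,9):dx=+6,dy=+5->C
  (2,10):dx=+2,dy=-8->D; (3,4):dx=-2,dy=+6->D; (3,5):dx=-10,dy=+9->D; (3,6):dx=-12,dy=+4->D
  (3,7):dx=-6,dy=-5->C; (3,8):dx=-3,dy=-3->C; (3,9):dx=-5,dy=+7->D; (3,10):dx=-9,dy=-6->C
  (4,5):dx=-8,dy=+3->D; (4,6):dx=-10,dy=-2->C; (4,7):dx=-4,dy=-11->C; (4,8):dx=-1,dy=-9->C
  (4,9):dx=-3,dy=+1->D; (4,10):dx=-7,dy=-12->C; (5,6):dx=-2,dy=-5->C; (5,7):dx=+4,dy=-14->D
  (5,8):dx=+7,dy=-12->D; (5,9):dx=+5,dy=-2->D; (5,10):dx=+1,dy=-15->D; (6,7):dx=+6,dy=-9->D
  (6,8):dx=+9,dy=-7->D; (6,9):dx=+7,dy=+3->C; (6,10):dx=+3,dy=-10->D; (7,8):dx=+3,dy=+2->C
  (7,9):dx=+1,dy=+12->C; (7,10):dx=-3,dy=-1->C; (8,9):dx=-2,dy=+10->D; (8,10):dx=-6,dy=-3->C
  (9,10):dx=-4,dy=-13->C
Step 2: C = 21, D = 24, total pairs = 45.
Step 3: tau = (C - D)/(n(n-1)/2) = (21 - 24)/45 = -0.066667.
Step 4: Exact two-sided p-value (enumerate n! = 3628800 permutations of y under H0): p = 0.861801.
Step 5: alpha = 0.1. fail to reject H0.

tau_b = -0.0667 (C=21, D=24), p = 0.861801, fail to reject H0.


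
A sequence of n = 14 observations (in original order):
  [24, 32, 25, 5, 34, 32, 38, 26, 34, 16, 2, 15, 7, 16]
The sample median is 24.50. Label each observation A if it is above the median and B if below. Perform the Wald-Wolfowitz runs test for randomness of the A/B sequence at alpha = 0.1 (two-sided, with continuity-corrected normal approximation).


Step 1: Compute median = 24.50; label A = above, B = below.
Labels in order: BAABAAAAABBBBB  (n_A = 7, n_B = 7)
Step 2: Count runs R = 5.
Step 3: Under H0 (random ordering), E[R] = 2*n_A*n_B/(n_A+n_B) + 1 = 2*7*7/14 + 1 = 8.0000.
        Var[R] = 2*n_A*n_B*(2*n_A*n_B - n_A - n_B) / ((n_A+n_B)^2 * (n_A+n_B-1)) = 8232/2548 = 3.2308.
        SD[R] = 1.7974.
Step 4: Continuity-corrected z = (R + 0.5 - E[R]) / SD[R] = (5 + 0.5 - 8.0000) / 1.7974 = -1.3909.
Step 5: Two-sided p-value via normal approximation = 2*(1 - Phi(|z|)) = 0.164264.
Step 6: alpha = 0.1. fail to reject H0.

R = 5, z = -1.3909, p = 0.164264, fail to reject H0.


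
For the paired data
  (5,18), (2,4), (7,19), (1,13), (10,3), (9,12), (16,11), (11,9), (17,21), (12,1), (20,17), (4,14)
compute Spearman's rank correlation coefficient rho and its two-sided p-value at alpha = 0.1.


Step 1: Rank x and y separately (midranks; no ties here).
rank(x): 5->4, 2->2, 7->5, 1->1, 10->7, 9->6, 16->10, 11->8, 17->11, 12->9, 20->12, 4->3
rank(y): 18->10, 4->3, 19->11, 13->7, 3->2, 12->6, 11->5, 9->4, 21->12, 1->1, 17->9, 14->8
Step 2: d_i = R_x(i) - R_y(i); compute d_i^2.
  (4-10)^2=36, (2-3)^2=1, (5-11)^2=36, (1-7)^2=36, (7-2)^2=25, (6-6)^2=0, (10-5)^2=25, (8-4)^2=16, (11-12)^2=1, (9-1)^2=64, (12-9)^2=9, (3-8)^2=25
sum(d^2) = 274.
Step 3: rho = 1 - 6*274 / (12*(12^2 - 1)) = 1 - 1644/1716 = 0.041958.
Step 4: Under H0, t = rho * sqrt((n-2)/(1-rho^2)) = 0.1328 ~ t(10).
Step 5: Two-sided p-value from the t-distribution with 10 df = 0.896986.
Step 6: alpha = 0.1. fail to reject H0.

rho = 0.0420, p = 0.896986, fail to reject H0 at alpha = 0.1.


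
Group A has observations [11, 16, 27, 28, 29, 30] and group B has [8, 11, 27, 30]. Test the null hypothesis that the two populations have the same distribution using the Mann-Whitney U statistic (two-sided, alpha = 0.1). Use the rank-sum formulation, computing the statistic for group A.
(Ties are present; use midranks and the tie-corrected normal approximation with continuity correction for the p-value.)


Step 1: Combine and sort all 10 observations; assign midranks.
sorted (value, group): (8,Y), (11,X), (11,Y), (16,X), (27,X), (27,Y), (28,X), (29,X), (30,X), (30,Y)
ranks: 8->1, 11->2.5, 11->2.5, 16->4, 27->5.5, 27->5.5, 28->7, 29->8, 30->9.5, 30->9.5
Step 2: Rank sum for X: R1 = 2.5 + 4 + 5.5 + 7 + 8 + 9.5 = 36.5.
Step 3: U_X = R1 - n1(n1+1)/2 = 36.5 - 6*7/2 = 36.5 - 21 = 15.5.
       U_Y = n1*n2 - U_X = 24 - 15.5 = 8.5.
Step 4: Ties are present, so use the tie-corrected normal approximation (with continuity correction) for the p-value.
Step 5: p-value = 0.518605; compare to alpha = 0.1. fail to reject H0.

U_X = 15.5, p = 0.518605, fail to reject H0 at alpha = 0.1.


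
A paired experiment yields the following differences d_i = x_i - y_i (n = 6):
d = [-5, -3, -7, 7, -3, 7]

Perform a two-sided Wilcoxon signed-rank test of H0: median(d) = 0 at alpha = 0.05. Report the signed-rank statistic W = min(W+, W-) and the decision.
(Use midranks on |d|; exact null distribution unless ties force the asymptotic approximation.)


Step 1: Drop any zero differences (none here) and take |d_i|.
|d| = [5, 3, 7, 7, 3, 7]
Step 2: Midrank |d_i| (ties get averaged ranks).
ranks: |5|->3, |3|->1.5, |7|->5, |7|->5, |3|->1.5, |7|->5
Step 3: Attach original signs; sum ranks with positive sign and with negative sign.
W+ = 5 + 5 = 10
W- = 3 + 1.5 + 5 + 1.5 = 11
(Check: W+ + W- = 21 should equal n(n+1)/2 = 21.)
Step 4: Test statistic W = min(W+, W-) = 10.
Step 5: Ties in |d|, so use the tie-corrected normal approximation.
        E[W] = n(n+1)/4 = 6*7/4 = 10.5.
        Tie groups: |d|=3 (t=2), |d|=7 (t=3); sum(t^3 - t) = 30.
        Var[W] = n(n+1)(2n+1)/24 - sum(t^3-t)/48 = 546/24 - 30/48 = 22.125.
        z = (W - E[W]) / sqrt(Var[W]) = (10 - 10.5) / 4.7037 = -0.1063.
        Two-sided p = 2*Phi(z) = 0.915345.
Step 6: alpha = 0.05. fail to reject H0.

W+ = 10, W- = 11, W = min = 10, p = 0.915345, fail to reject H0.


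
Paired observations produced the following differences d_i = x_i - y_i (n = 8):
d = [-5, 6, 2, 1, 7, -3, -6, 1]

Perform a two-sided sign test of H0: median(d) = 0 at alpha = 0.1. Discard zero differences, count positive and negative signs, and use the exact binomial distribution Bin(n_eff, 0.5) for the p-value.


Step 1: Discard zero differences. Original n = 8; n_eff = number of nonzero differences = 8.
Nonzero differences (with sign): -5, +6, +2, +1, +7, -3, -6, +1
Step 2: Count signs: positive = 5, negative = 3.
Step 3: Under H0: P(positive) = 0.5, so the number of positives S ~ Bin(8, 0.5).
Step 4: Two-sided exact p-value = sum of Bin(8,0.5) probabilities at or below the observed probability = 0.726562.
Step 5: alpha = 0.1. fail to reject H0.

n_eff = 8, pos = 5, neg = 3, p = 0.726562, fail to reject H0.


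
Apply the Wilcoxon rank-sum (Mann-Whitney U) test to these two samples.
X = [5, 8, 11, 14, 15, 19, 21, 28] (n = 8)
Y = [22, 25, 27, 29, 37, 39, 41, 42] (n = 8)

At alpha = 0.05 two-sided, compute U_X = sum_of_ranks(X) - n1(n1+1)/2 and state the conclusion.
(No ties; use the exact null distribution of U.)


Step 1: Combine and sort all 16 observations; assign midranks.
sorted (value, group): (5,X), (8,X), (11,X), (14,X), (15,X), (19,X), (21,X), (22,Y), (25,Y), (27,Y), (28,X), (29,Y), (37,Y), (39,Y), (41,Y), (42,Y)
ranks: 5->1, 8->2, 11->3, 14->4, 15->5, 19->6, 21->7, 22->8, 25->9, 27->10, 28->11, 29->12, 37->13, 39->14, 41->15, 42->16
Step 2: Rank sum for X: R1 = 1 + 2 + 3 + 4 + 5 + 6 + 7 + 11 = 39.
Step 3: U_X = R1 - n1(n1+1)/2 = 39 - 8*9/2 = 39 - 36 = 3.
       U_Y = n1*n2 - U_X = 64 - 3 = 61.
Step 4: No ties, so the exact null distribution of U (based on enumerating the C(16,8) = 12870 equally likely rank assignments) gives the two-sided p-value.
Step 5: p-value = 0.001088; compare to alpha = 0.05. reject H0.

U_X = 3, p = 0.001088, reject H0 at alpha = 0.05.


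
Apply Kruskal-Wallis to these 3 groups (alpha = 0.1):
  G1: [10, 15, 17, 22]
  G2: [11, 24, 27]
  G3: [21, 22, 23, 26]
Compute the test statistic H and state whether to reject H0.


Step 1: Combine all N = 11 observations and assign midranks.
sorted (value, group, rank): (10,G1,1), (11,G2,2), (15,G1,3), (17,G1,4), (21,G3,5), (22,G1,6.5), (22,G3,6.5), (23,G3,8), (24,G2,9), (26,G3,10), (27,G2,11)
Step 2: Sum ranks within each group.
R_1 = 14.5 (n_1 = 4)
R_2 = 22 (n_2 = 3)
R_3 = 29.5 (n_3 = 4)
Step 3: H = 12/(N(N+1)) * sum(R_i^2/n_i) - 3(N+1)
     = 12/(11*12) * (14.5^2/4 + 22^2/3 + 29.5^2/4) - 3*12
     = 0.090909 * 431.458 - 36
     = 3.223485.
Step 4: Ties present; correction factor C = 1 - 6/(11^3 - 11) = 0.995455. Corrected H = 3.223485 / 0.995455 = 3.238204.
Step 5: Under H0, H ~ chi^2(2); p-value = 0.198076.
Step 6: alpha = 0.1. fail to reject H0.

H = 3.2382, df = 2, p = 0.198076, fail to reject H0.


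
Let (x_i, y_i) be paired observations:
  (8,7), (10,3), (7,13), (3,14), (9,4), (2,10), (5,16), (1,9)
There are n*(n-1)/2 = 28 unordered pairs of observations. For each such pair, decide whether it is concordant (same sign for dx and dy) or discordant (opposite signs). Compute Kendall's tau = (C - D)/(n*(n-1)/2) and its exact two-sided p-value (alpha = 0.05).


Step 1: Enumerate the 28 unordered pairs (i,j) with i<j and classify each by sign(x_j-x_i) * sign(y_j-y_i).
  (1,2):dx=+2,dy=-4->D; (1,3):dx=-1,dy=+6->D; (1,4):dx=-5,dy=+7->D; (1,5):dx=+1,dy=-3->D
  (1,6):dx=-6,dy=+3->D; (1,7):dx=-3,dy=+9->D; (1,8):dx=-7,dy=+2->D; (2,3):dx=-3,dy=+10->D
  (2,4):dx=-7,dy=+11->D; (2,5):dx=-1,dy=+1->D; (2,6):dx=-8,dy=+7->D; (2,7):dx=-5,dy=+13->D
  (2,8):dx=-9,dy=+6->D; (3,4):dx=-4,dy=+1->D; (3,5):dx=+2,dy=-9->D; (3,6):dx=-5,dy=-3->C
  (3,7):dx=-2,dy=+3->D; (3,8):dx=-6,dy=-4->C; (4,5):dx=+6,dy=-10->D; (4,6):dx=-1,dy=-4->C
  (4,7):dx=+2,dy=+2->C; (4,8):dx=-2,dy=-5->C; (5,6):dx=-7,dy=+6->D; (5,7):dx=-4,dy=+12->D
  (5,8):dx=-8,dy=+5->D; (6,7):dx=+3,dy=+6->C; (6,8):dx=-1,dy=-1->C; (7,8):dx=-4,dy=-7->C
Step 2: C = 8, D = 20, total pairs = 28.
Step 3: tau = (C - D)/(n(n-1)/2) = (8 - 20)/28 = -0.428571.
Step 4: Exact two-sided p-value (enumerate n! = 40320 permutations of y under H0): p = 0.178869.
Step 5: alpha = 0.05. fail to reject H0.

tau_b = -0.4286 (C=8, D=20), p = 0.178869, fail to reject H0.


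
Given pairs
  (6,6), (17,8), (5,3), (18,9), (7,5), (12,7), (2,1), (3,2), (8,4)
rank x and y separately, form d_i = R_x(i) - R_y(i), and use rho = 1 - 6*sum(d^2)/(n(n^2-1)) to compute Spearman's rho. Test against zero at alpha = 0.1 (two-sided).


Step 1: Rank x and y separately (midranks; no ties here).
rank(x): 6->4, 17->8, 5->3, 18->9, 7->5, 12->7, 2->1, 3->2, 8->6
rank(y): 6->6, 8->8, 3->3, 9->9, 5->5, 7->7, 1->1, 2->2, 4->4
Step 2: d_i = R_x(i) - R_y(i); compute d_i^2.
  (4-6)^2=4, (8-8)^2=0, (3-3)^2=0, (9-9)^2=0, (5-5)^2=0, (7-7)^2=0, (1-1)^2=0, (2-2)^2=0, (6-4)^2=4
sum(d^2) = 8.
Step 3: rho = 1 - 6*8 / (9*(9^2 - 1)) = 1 - 48/720 = 0.933333.
Step 4: Under H0, t = rho * sqrt((n-2)/(1-rho^2)) = 6.8783 ~ t(7).
Step 5: Two-sided p-value from the t-distribution with 7 df = 0.000236.
Step 6: alpha = 0.1. reject H0.

rho = 0.9333, p = 0.000236, reject H0 at alpha = 0.1.


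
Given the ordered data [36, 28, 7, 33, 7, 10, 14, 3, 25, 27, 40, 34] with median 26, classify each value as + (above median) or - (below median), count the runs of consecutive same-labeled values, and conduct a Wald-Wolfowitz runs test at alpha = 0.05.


Step 1: Compute median = 26; label A = above, B = below.
Labels in order: AABABBBBBAAA  (n_A = 6, n_B = 6)
Step 2: Count runs R = 5.
Step 3: Under H0 (random ordering), E[R] = 2*n_A*n_B/(n_A+n_B) + 1 = 2*6*6/12 + 1 = 7.0000.
        Var[R] = 2*n_A*n_B*(2*n_A*n_B - n_A - n_B) / ((n_A+n_B)^2 * (n_A+n_B-1)) = 4320/1584 = 2.7273.
        SD[R] = 1.6514.
Step 4: Continuity-corrected z = (R + 0.5 - E[R]) / SD[R] = (5 + 0.5 - 7.0000) / 1.6514 = -0.9083.
Step 5: Two-sided p-value via normal approximation = 2*(1 - Phi(|z|)) = 0.363722.
Step 6: alpha = 0.05. fail to reject H0.

R = 5, z = -0.9083, p = 0.363722, fail to reject H0.


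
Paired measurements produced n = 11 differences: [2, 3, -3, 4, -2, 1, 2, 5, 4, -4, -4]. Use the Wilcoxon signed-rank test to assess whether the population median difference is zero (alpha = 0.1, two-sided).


Step 1: Drop any zero differences (none here) and take |d_i|.
|d| = [2, 3, 3, 4, 2, 1, 2, 5, 4, 4, 4]
Step 2: Midrank |d_i| (ties get averaged ranks).
ranks: |2|->3, |3|->5.5, |3|->5.5, |4|->8.5, |2|->3, |1|->1, |2|->3, |5|->11, |4|->8.5, |4|->8.5, |4|->8.5
Step 3: Attach original signs; sum ranks with positive sign and with negative sign.
W+ = 3 + 5.5 + 8.5 + 1 + 3 + 11 + 8.5 = 40.5
W- = 5.5 + 3 + 8.5 + 8.5 = 25.5
(Check: W+ + W- = 66 should equal n(n+1)/2 = 66.)
Step 4: Test statistic W = min(W+, W-) = 25.5.
Step 5: Ties in |d|, so use the tie-corrected normal approximation.
        E[W] = n(n+1)/4 = 11*12/4 = 33.
        Tie groups: |d|=2 (t=3), |d|=3 (t=2), |d|=4 (t=4); sum(t^3 - t) = 90.
        Var[W] = n(n+1)(2n+1)/24 - sum(t^3-t)/48 = 3036/24 - 90/48 = 124.625.
        z = (W - E[W]) / sqrt(Var[W]) = (25.5 - 33) / 11.1636 = -0.6718.
        Two-sided p = 2*Phi(z) = 0.501693.
Step 6: alpha = 0.1. fail to reject H0.

W+ = 40.5, W- = 25.5, W = min = 25.5, p = 0.501693, fail to reject H0.


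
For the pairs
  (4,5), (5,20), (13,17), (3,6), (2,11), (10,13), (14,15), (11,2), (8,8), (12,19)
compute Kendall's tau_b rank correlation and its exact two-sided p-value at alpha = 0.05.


Step 1: Enumerate the 45 unordered pairs (i,j) with i<j and classify each by sign(x_j-x_i) * sign(y_j-y_i).
  (1,2):dx=+1,dy=+15->C; (1,3):dx=+9,dy=+12->C; (1,4):dx=-1,dy=+1->D; (1,5):dx=-2,dy=+6->D
  (1,6):dx=+6,dy=+8->C; (1,7):dx=+10,dy=+10->C; (1,8):dx=+7,dy=-3->D; (1,9):dx=+4,dy=+3->C
  (1,10):dx=+8,dy=+14->C; (2,3):dx=+8,dy=-3->D; (2,4):dx=-2,dy=-14->C; (2,5):dx=-3,dy=-9->C
  (2,6):dx=+5,dy=-7->D; (2,7):dx=+9,dy=-5->D; (2,8):dx=+6,dy=-18->D; (2,9):dx=+3,dy=-12->D
  (2,10):dx=+7,dy=-1->D; (3,4):dx=-10,dy=-11->C; (3,5):dx=-11,dy=-6->C; (3,6):dx=-3,dy=-4->C
  (3,7):dx=+1,dy=-2->D; (3,8):dx=-2,dy=-15->C; (3,9):dx=-5,dy=-9->C; (3,10):dx=-1,dy=+2->D
  (4,5):dx=-1,dy=+5->D; (4,6):dx=+7,dy=+7->C; (4,7):dx=+11,dy=+9->C; (4,8):dx=+8,dy=-4->D
  (4,9):dx=+5,dy=+2->C; (4,10):dx=+9,dy=+13->C; (5,6):dx=+8,dy=+2->C; (5,7):dx=+12,dy=+4->C
  (5,8):dx=+9,dy=-9->D; (5,9):dx=+6,dy=-3->D; (5,10):dx=+10,dy=+8->C; (6,7):dx=+4,dy=+2->C
  (6,8):dx=+1,dy=-11->D; (6,9):dx=-2,dy=-5->C; (6,10):dx=+2,dy=+6->C; (7,8):dx=-3,dy=-13->C
  (7,9):dx=-6,dy=-7->C; (7,10):dx=-2,dy=+4->D; (8,9):dx=-3,dy=+6->D; (8,10):dx=+1,dy=+17->C
  (9,10):dx=+4,dy=+11->C
Step 2: C = 27, D = 18, total pairs = 45.
Step 3: tau = (C - D)/(n(n-1)/2) = (27 - 18)/45 = 0.200000.
Step 4: Exact two-sided p-value (enumerate n! = 3628800 permutations of y under H0): p = 0.484313.
Step 5: alpha = 0.05. fail to reject H0.

tau_b = 0.2000 (C=27, D=18), p = 0.484313, fail to reject H0.


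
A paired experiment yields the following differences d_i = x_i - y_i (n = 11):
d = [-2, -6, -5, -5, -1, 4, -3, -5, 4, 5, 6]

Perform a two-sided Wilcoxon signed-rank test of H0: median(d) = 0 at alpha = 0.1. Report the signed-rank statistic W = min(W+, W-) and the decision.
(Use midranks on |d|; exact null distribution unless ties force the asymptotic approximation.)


Step 1: Drop any zero differences (none here) and take |d_i|.
|d| = [2, 6, 5, 5, 1, 4, 3, 5, 4, 5, 6]
Step 2: Midrank |d_i| (ties get averaged ranks).
ranks: |2|->2, |6|->10.5, |5|->7.5, |5|->7.5, |1|->1, |4|->4.5, |3|->3, |5|->7.5, |4|->4.5, |5|->7.5, |6|->10.5
Step 3: Attach original signs; sum ranks with positive sign and with negative sign.
W+ = 4.5 + 4.5 + 7.5 + 10.5 = 27
W- = 2 + 10.5 + 7.5 + 7.5 + 1 + 3 + 7.5 = 39
(Check: W+ + W- = 66 should equal n(n+1)/2 = 66.)
Step 4: Test statistic W = min(W+, W-) = 27.
Step 5: Ties in |d|, so use the tie-corrected normal approximation.
        E[W] = n(n+1)/4 = 11*12/4 = 33.
        Tie groups: |d|=4 (t=2), |d|=5 (t=4), |d|=6 (t=2); sum(t^3 - t) = 72.
        Var[W] = n(n+1)(2n+1)/24 - sum(t^3-t)/48 = 3036/24 - 72/48 = 125.
        z = (W - E[W]) / sqrt(Var[W]) = (27 - 33) / 11.1803 = -0.5367.
        Two-sided p = 2*Phi(z) = 0.591505.
Step 6: alpha = 0.1. fail to reject H0.

W+ = 27, W- = 39, W = min = 27, p = 0.591505, fail to reject H0.


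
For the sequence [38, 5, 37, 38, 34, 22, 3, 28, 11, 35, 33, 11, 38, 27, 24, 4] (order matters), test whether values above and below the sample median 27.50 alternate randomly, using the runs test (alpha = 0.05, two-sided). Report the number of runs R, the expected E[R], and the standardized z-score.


Step 1: Compute median = 27.50; label A = above, B = below.
Labels in order: ABAAABBABAABABBB  (n_A = 8, n_B = 8)
Step 2: Count runs R = 10.
Step 3: Under H0 (random ordering), E[R] = 2*n_A*n_B/(n_A+n_B) + 1 = 2*8*8/16 + 1 = 9.0000.
        Var[R] = 2*n_A*n_B*(2*n_A*n_B - n_A - n_B) / ((n_A+n_B)^2 * (n_A+n_B-1)) = 14336/3840 = 3.7333.
        SD[R] = 1.9322.
Step 4: Continuity-corrected z = (R - 0.5 - E[R]) / SD[R] = (10 - 0.5 - 9.0000) / 1.9322 = 0.2588.
Step 5: Two-sided p-value via normal approximation = 2*(1 - Phi(|z|)) = 0.795809.
Step 6: alpha = 0.05. fail to reject H0.

R = 10, z = 0.2588, p = 0.795809, fail to reject H0.


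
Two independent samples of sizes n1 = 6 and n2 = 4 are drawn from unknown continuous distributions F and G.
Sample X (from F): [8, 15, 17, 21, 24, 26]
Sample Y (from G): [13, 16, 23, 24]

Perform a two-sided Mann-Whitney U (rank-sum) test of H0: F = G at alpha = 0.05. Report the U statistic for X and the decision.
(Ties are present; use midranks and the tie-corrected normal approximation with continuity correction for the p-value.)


Step 1: Combine and sort all 10 observations; assign midranks.
sorted (value, group): (8,X), (13,Y), (15,X), (16,Y), (17,X), (21,X), (23,Y), (24,X), (24,Y), (26,X)
ranks: 8->1, 13->2, 15->3, 16->4, 17->5, 21->6, 23->7, 24->8.5, 24->8.5, 26->10
Step 2: Rank sum for X: R1 = 1 + 3 + 5 + 6 + 8.5 + 10 = 33.5.
Step 3: U_X = R1 - n1(n1+1)/2 = 33.5 - 6*7/2 = 33.5 - 21 = 12.5.
       U_Y = n1*n2 - U_X = 24 - 12.5 = 11.5.
Step 4: Ties are present, so use the tie-corrected normal approximation (with continuity correction) for the p-value.
Step 5: p-value = 1.000000; compare to alpha = 0.05. fail to reject H0.

U_X = 12.5, p = 1.000000, fail to reject H0 at alpha = 0.05.


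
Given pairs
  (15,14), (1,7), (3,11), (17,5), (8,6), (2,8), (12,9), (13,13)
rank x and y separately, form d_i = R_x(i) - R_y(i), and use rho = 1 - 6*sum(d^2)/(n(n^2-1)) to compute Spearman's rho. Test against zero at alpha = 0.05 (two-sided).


Step 1: Rank x and y separately (midranks; no ties here).
rank(x): 15->7, 1->1, 3->3, 17->8, 8->4, 2->2, 12->5, 13->6
rank(y): 14->8, 7->3, 11->6, 5->1, 6->2, 8->4, 9->5, 13->7
Step 2: d_i = R_x(i) - R_y(i); compute d_i^2.
  (7-8)^2=1, (1-3)^2=4, (3-6)^2=9, (8-1)^2=49, (4-2)^2=4, (2-4)^2=4, (5-5)^2=0, (6-7)^2=1
sum(d^2) = 72.
Step 3: rho = 1 - 6*72 / (8*(8^2 - 1)) = 1 - 432/504 = 0.142857.
Step 4: Under H0, t = rho * sqrt((n-2)/(1-rho^2)) = 0.3536 ~ t(6).
Step 5: Two-sided p-value from the t-distribution with 6 df = 0.735765.
Step 6: alpha = 0.05. fail to reject H0.

rho = 0.1429, p = 0.735765, fail to reject H0 at alpha = 0.05.


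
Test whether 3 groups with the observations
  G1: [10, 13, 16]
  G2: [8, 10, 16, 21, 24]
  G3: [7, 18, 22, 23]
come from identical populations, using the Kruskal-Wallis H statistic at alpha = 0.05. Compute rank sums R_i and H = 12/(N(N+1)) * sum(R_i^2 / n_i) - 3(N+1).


Step 1: Combine all N = 12 observations and assign midranks.
sorted (value, group, rank): (7,G3,1), (8,G2,2), (10,G1,3.5), (10,G2,3.5), (13,G1,5), (16,G1,6.5), (16,G2,6.5), (18,G3,8), (21,G2,9), (22,G3,10), (23,G3,11), (24,G2,12)
Step 2: Sum ranks within each group.
R_1 = 15 (n_1 = 3)
R_2 = 33 (n_2 = 5)
R_3 = 30 (n_3 = 4)
Step 3: H = 12/(N(N+1)) * sum(R_i^2/n_i) - 3(N+1)
     = 12/(12*13) * (15^2/3 + 33^2/5 + 30^2/4) - 3*13
     = 0.076923 * 517.8 - 39
     = 0.830769.
Step 4: Ties present; correction factor C = 1 - 12/(12^3 - 12) = 0.993007. Corrected H = 0.830769 / 0.993007 = 0.836620.
Step 5: Under H0, H ~ chi^2(2); p-value = 0.658158.
Step 6: alpha = 0.05. fail to reject H0.

H = 0.8366, df = 2, p = 0.658158, fail to reject H0.


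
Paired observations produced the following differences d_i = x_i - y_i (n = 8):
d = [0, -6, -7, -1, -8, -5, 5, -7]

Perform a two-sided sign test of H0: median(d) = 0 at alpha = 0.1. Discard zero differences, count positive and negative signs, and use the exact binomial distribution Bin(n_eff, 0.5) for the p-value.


Step 1: Discard zero differences. Original n = 8; n_eff = number of nonzero differences = 7.
Nonzero differences (with sign): -6, -7, -1, -8, -5, +5, -7
Step 2: Count signs: positive = 1, negative = 6.
Step 3: Under H0: P(positive) = 0.5, so the number of positives S ~ Bin(7, 0.5).
Step 4: Two-sided exact p-value = sum of Bin(7,0.5) probabilities at or below the observed probability = 0.125000.
Step 5: alpha = 0.1. fail to reject H0.

n_eff = 7, pos = 1, neg = 6, p = 0.125000, fail to reject H0.


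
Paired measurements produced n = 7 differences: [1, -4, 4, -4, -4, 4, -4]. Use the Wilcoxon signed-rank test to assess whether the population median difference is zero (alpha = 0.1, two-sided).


Step 1: Drop any zero differences (none here) and take |d_i|.
|d| = [1, 4, 4, 4, 4, 4, 4]
Step 2: Midrank |d_i| (ties get averaged ranks).
ranks: |1|->1, |4|->4.5, |4|->4.5, |4|->4.5, |4|->4.5, |4|->4.5, |4|->4.5
Step 3: Attach original signs; sum ranks with positive sign and with negative sign.
W+ = 1 + 4.5 + 4.5 = 10
W- = 4.5 + 4.5 + 4.5 + 4.5 = 18
(Check: W+ + W- = 28 should equal n(n+1)/2 = 28.)
Step 4: Test statistic W = min(W+, W-) = 10.
Step 5: Ties in |d|, so use the tie-corrected normal approximation.
        E[W] = n(n+1)/4 = 7*8/4 = 14.
        Tie groups: |d|=4 (t=6); sum(t^3 - t) = 210.
        Var[W] = n(n+1)(2n+1)/24 - sum(t^3-t)/48 = 840/24 - 210/48 = 30.625.
        z = (W - E[W]) / sqrt(Var[W]) = (10 - 14) / 5.5340 = -0.7228.
        Two-sided p = 2*Phi(z) = 0.469799.
Step 6: alpha = 0.1. fail to reject H0.

W+ = 10, W- = 18, W = min = 10, p = 0.469799, fail to reject H0.


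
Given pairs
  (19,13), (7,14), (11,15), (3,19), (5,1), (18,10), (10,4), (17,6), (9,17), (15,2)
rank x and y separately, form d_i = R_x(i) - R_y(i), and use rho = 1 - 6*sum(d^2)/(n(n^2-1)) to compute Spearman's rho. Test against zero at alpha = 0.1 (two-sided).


Step 1: Rank x and y separately (midranks; no ties here).
rank(x): 19->10, 7->3, 11->6, 3->1, 5->2, 18->9, 10->5, 17->8, 9->4, 15->7
rank(y): 13->6, 14->7, 15->8, 19->10, 1->1, 10->5, 4->3, 6->4, 17->9, 2->2
Step 2: d_i = R_x(i) - R_y(i); compute d_i^2.
  (10-6)^2=16, (3-7)^2=16, (6-8)^2=4, (1-10)^2=81, (2-1)^2=1, (9-5)^2=16, (5-3)^2=4, (8-4)^2=16, (4-9)^2=25, (7-2)^2=25
sum(d^2) = 204.
Step 3: rho = 1 - 6*204 / (10*(10^2 - 1)) = 1 - 1224/990 = -0.236364.
Step 4: Under H0, t = rho * sqrt((n-2)/(1-rho^2)) = -0.6880 ~ t(8).
Step 5: Two-sided p-value from the t-distribution with 8 df = 0.510885.
Step 6: alpha = 0.1. fail to reject H0.

rho = -0.2364, p = 0.510885, fail to reject H0 at alpha = 0.1.


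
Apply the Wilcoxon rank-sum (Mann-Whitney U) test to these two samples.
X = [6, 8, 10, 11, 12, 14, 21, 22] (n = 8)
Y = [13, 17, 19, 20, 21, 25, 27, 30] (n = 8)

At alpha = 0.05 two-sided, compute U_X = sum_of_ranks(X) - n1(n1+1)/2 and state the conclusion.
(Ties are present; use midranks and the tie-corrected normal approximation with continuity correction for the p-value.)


Step 1: Combine and sort all 16 observations; assign midranks.
sorted (value, group): (6,X), (8,X), (10,X), (11,X), (12,X), (13,Y), (14,X), (17,Y), (19,Y), (20,Y), (21,X), (21,Y), (22,X), (25,Y), (27,Y), (30,Y)
ranks: 6->1, 8->2, 10->3, 11->4, 12->5, 13->6, 14->7, 17->8, 19->9, 20->10, 21->11.5, 21->11.5, 22->13, 25->14, 27->15, 30->16
Step 2: Rank sum for X: R1 = 1 + 2 + 3 + 4 + 5 + 7 + 11.5 + 13 = 46.5.
Step 3: U_X = R1 - n1(n1+1)/2 = 46.5 - 8*9/2 = 46.5 - 36 = 10.5.
       U_Y = n1*n2 - U_X = 64 - 10.5 = 53.5.
Step 4: Ties are present, so use the tie-corrected normal approximation (with continuity correction) for the p-value.
Step 5: p-value = 0.027310; compare to alpha = 0.05. reject H0.

U_X = 10.5, p = 0.027310, reject H0 at alpha = 0.05.


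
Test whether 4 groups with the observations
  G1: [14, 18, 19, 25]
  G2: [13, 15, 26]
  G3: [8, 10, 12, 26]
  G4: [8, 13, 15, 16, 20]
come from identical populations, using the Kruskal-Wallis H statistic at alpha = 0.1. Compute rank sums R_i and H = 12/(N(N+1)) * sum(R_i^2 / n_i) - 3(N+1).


Step 1: Combine all N = 16 observations and assign midranks.
sorted (value, group, rank): (8,G3,1.5), (8,G4,1.5), (10,G3,3), (12,G3,4), (13,G2,5.5), (13,G4,5.5), (14,G1,7), (15,G2,8.5), (15,G4,8.5), (16,G4,10), (18,G1,11), (19,G1,12), (20,G4,13), (25,G1,14), (26,G2,15.5), (26,G3,15.5)
Step 2: Sum ranks within each group.
R_1 = 44 (n_1 = 4)
R_2 = 29.5 (n_2 = 3)
R_3 = 24 (n_3 = 4)
R_4 = 38.5 (n_4 = 5)
Step 3: H = 12/(N(N+1)) * sum(R_i^2/n_i) - 3(N+1)
     = 12/(16*17) * (44^2/4 + 29.5^2/3 + 24^2/4 + 38.5^2/5) - 3*17
     = 0.044118 * 1214.53 - 51
     = 2.582353.
Step 4: Ties present; correction factor C = 1 - 24/(16^3 - 16) = 0.994118. Corrected H = 2.582353 / 0.994118 = 2.597633.
Step 5: Under H0, H ~ chi^2(3); p-value = 0.457905.
Step 6: alpha = 0.1. fail to reject H0.

H = 2.5976, df = 3, p = 0.457905, fail to reject H0.


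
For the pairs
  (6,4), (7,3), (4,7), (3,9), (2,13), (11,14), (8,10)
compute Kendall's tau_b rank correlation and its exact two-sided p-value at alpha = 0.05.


Step 1: Enumerate the 21 unordered pairs (i,j) with i<j and classify each by sign(x_j-x_i) * sign(y_j-y_i).
  (1,2):dx=+1,dy=-1->D; (1,3):dx=-2,dy=+3->D; (1,4):dx=-3,dy=+5->D; (1,5):dx=-4,dy=+9->D
  (1,6):dx=+5,dy=+10->C; (1,7):dx=+2,dy=+6->C; (2,3):dx=-3,dy=+4->D; (2,4):dx=-4,dy=+6->D
  (2,5):dx=-5,dy=+10->D; (2,6):dx=+4,dy=+11->C; (2,7):dx=+1,dy=+7->C; (3,4):dx=-1,dy=+2->D
  (3,5):dx=-2,dy=+6->D; (3,6):dx=+7,dy=+7->C; (3,7):dx=+4,dy=+3->C; (4,5):dx=-1,dy=+4->D
  (4,6):dx=+8,dy=+5->C; (4,7):dx=+5,dy=+1->C; (5,6):dx=+9,dy=+1->C; (5,7):dx=+6,dy=-3->D
  (6,7):dx=-3,dy=-4->C
Step 2: C = 10, D = 11, total pairs = 21.
Step 3: tau = (C - D)/(n(n-1)/2) = (10 - 11)/21 = -0.047619.
Step 4: Exact two-sided p-value (enumerate n! = 5040 permutations of y under H0): p = 1.000000.
Step 5: alpha = 0.05. fail to reject H0.

tau_b = -0.0476 (C=10, D=11), p = 1.000000, fail to reject H0.


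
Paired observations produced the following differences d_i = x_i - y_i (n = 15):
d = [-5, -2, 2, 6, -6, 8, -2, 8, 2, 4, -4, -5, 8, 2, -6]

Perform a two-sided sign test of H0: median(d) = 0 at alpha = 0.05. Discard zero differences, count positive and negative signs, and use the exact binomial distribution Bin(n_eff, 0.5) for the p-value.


Step 1: Discard zero differences. Original n = 15; n_eff = number of nonzero differences = 15.
Nonzero differences (with sign): -5, -2, +2, +6, -6, +8, -2, +8, +2, +4, -4, -5, +8, +2, -6
Step 2: Count signs: positive = 8, negative = 7.
Step 3: Under H0: P(positive) = 0.5, so the number of positives S ~ Bin(15, 0.5).
Step 4: Two-sided exact p-value = sum of Bin(15,0.5) probabilities at or below the observed probability = 1.000000.
Step 5: alpha = 0.05. fail to reject H0.

n_eff = 15, pos = 8, neg = 7, p = 1.000000, fail to reject H0.


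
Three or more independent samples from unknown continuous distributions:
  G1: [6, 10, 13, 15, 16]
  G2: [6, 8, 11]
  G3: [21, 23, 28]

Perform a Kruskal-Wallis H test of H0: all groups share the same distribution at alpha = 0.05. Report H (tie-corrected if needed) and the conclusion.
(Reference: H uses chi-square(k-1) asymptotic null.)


Step 1: Combine all N = 11 observations and assign midranks.
sorted (value, group, rank): (6,G1,1.5), (6,G2,1.5), (8,G2,3), (10,G1,4), (11,G2,5), (13,G1,6), (15,G1,7), (16,G1,8), (21,G3,9), (23,G3,10), (28,G3,11)
Step 2: Sum ranks within each group.
R_1 = 26.5 (n_1 = 5)
R_2 = 9.5 (n_2 = 3)
R_3 = 30 (n_3 = 3)
Step 3: H = 12/(N(N+1)) * sum(R_i^2/n_i) - 3(N+1)
     = 12/(11*12) * (26.5^2/5 + 9.5^2/3 + 30^2/3) - 3*12
     = 0.090909 * 470.533 - 36
     = 6.775758.
Step 4: Ties present; correction factor C = 1 - 6/(11^3 - 11) = 0.995455. Corrected H = 6.775758 / 0.995455 = 6.806697.
Step 5: Under H0, H ~ chi^2(2); p-value = 0.033262.
Step 6: alpha = 0.05. reject H0.

H = 6.8067, df = 2, p = 0.033262, reject H0.


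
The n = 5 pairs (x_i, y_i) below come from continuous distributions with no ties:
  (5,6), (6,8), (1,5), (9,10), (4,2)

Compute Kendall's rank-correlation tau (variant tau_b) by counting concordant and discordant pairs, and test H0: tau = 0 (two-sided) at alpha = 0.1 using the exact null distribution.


Step 1: Enumerate the 10 unordered pairs (i,j) with i<j and classify each by sign(x_j-x_i) * sign(y_j-y_i).
  (1,2):dx=+1,dy=+2->C; (1,3):dx=-4,dy=-1->C; (1,4):dx=+4,dy=+4->C; (1,5):dx=-1,dy=-4->C
  (2,3):dx=-5,dy=-3->C; (2,4):dx=+3,dy=+2->C; (2,5):dx=-2,dy=-6->C; (3,4):dx=+8,dy=+5->C
  (3,5):dx=+3,dy=-3->D; (4,5):dx=-5,dy=-8->C
Step 2: C = 9, D = 1, total pairs = 10.
Step 3: tau = (C - D)/(n(n-1)/2) = (9 - 1)/10 = 0.800000.
Step 4: Exact two-sided p-value (enumerate n! = 120 permutations of y under H0): p = 0.083333.
Step 5: alpha = 0.1. reject H0.

tau_b = 0.8000 (C=9, D=1), p = 0.083333, reject H0.


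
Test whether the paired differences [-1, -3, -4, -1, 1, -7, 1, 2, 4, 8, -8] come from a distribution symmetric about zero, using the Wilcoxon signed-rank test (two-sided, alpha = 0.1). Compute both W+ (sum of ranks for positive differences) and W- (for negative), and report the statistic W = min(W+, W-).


Step 1: Drop any zero differences (none here) and take |d_i|.
|d| = [1, 3, 4, 1, 1, 7, 1, 2, 4, 8, 8]
Step 2: Midrank |d_i| (ties get averaged ranks).
ranks: |1|->2.5, |3|->6, |4|->7.5, |1|->2.5, |1|->2.5, |7|->9, |1|->2.5, |2|->5, |4|->7.5, |8|->10.5, |8|->10.5
Step 3: Attach original signs; sum ranks with positive sign and with negative sign.
W+ = 2.5 + 2.5 + 5 + 7.5 + 10.5 = 28
W- = 2.5 + 6 + 7.5 + 2.5 + 9 + 10.5 = 38
(Check: W+ + W- = 66 should equal n(n+1)/2 = 66.)
Step 4: Test statistic W = min(W+, W-) = 28.
Step 5: Ties in |d|, so use the tie-corrected normal approximation.
        E[W] = n(n+1)/4 = 11*12/4 = 33.
        Tie groups: |d|=1 (t=4), |d|=4 (t=2), |d|=8 (t=2); sum(t^3 - t) = 72.
        Var[W] = n(n+1)(2n+1)/24 - sum(t^3-t)/48 = 3036/24 - 72/48 = 125.
        z = (W - E[W]) / sqrt(Var[W]) = (28 - 33) / 11.1803 = -0.4472.
        Two-sided p = 2*Phi(z) = 0.654721.
Step 6: alpha = 0.1. fail to reject H0.

W+ = 28, W- = 38, W = min = 28, p = 0.654721, fail to reject H0.


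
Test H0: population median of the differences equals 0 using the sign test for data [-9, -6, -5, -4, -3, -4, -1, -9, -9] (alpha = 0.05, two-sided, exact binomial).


Step 1: Discard zero differences. Original n = 9; n_eff = number of nonzero differences = 9.
Nonzero differences (with sign): -9, -6, -5, -4, -3, -4, -1, -9, -9
Step 2: Count signs: positive = 0, negative = 9.
Step 3: Under H0: P(positive) = 0.5, so the number of positives S ~ Bin(9, 0.5).
Step 4: Two-sided exact p-value = sum of Bin(9,0.5) probabilities at or below the observed probability = 0.003906.
Step 5: alpha = 0.05. reject H0.

n_eff = 9, pos = 0, neg = 9, p = 0.003906, reject H0.


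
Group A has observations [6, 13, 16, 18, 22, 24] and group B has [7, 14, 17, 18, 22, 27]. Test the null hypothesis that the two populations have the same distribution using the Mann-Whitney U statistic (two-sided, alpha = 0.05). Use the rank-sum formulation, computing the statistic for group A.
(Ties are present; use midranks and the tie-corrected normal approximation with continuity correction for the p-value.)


Step 1: Combine and sort all 12 observations; assign midranks.
sorted (value, group): (6,X), (7,Y), (13,X), (14,Y), (16,X), (17,Y), (18,X), (18,Y), (22,X), (22,Y), (24,X), (27,Y)
ranks: 6->1, 7->2, 13->3, 14->4, 16->5, 17->6, 18->7.5, 18->7.5, 22->9.5, 22->9.5, 24->11, 27->12
Step 2: Rank sum for X: R1 = 1 + 3 + 5 + 7.5 + 9.5 + 11 = 37.
Step 3: U_X = R1 - n1(n1+1)/2 = 37 - 6*7/2 = 37 - 21 = 16.
       U_Y = n1*n2 - U_X = 36 - 16 = 20.
Step 4: Ties are present, so use the tie-corrected normal approximation (with continuity correction) for the p-value.
Step 5: p-value = 0.809527; compare to alpha = 0.05. fail to reject H0.

U_X = 16, p = 0.809527, fail to reject H0 at alpha = 0.05.


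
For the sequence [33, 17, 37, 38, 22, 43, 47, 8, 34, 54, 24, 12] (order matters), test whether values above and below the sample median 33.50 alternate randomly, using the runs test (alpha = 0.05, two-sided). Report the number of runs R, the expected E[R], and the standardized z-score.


Step 1: Compute median = 33.50; label A = above, B = below.
Labels in order: BBAABAABAABB  (n_A = 6, n_B = 6)
Step 2: Count runs R = 7.
Step 3: Under H0 (random ordering), E[R] = 2*n_A*n_B/(n_A+n_B) + 1 = 2*6*6/12 + 1 = 7.0000.
        Var[R] = 2*n_A*n_B*(2*n_A*n_B - n_A - n_B) / ((n_A+n_B)^2 * (n_A+n_B-1)) = 4320/1584 = 2.7273.
        SD[R] = 1.6514.
Step 4: R = E[R], so z = 0 with no continuity correction.
Step 5: Two-sided p-value via normal approximation = 2*(1 - Phi(|z|)) = 1.000000.
Step 6: alpha = 0.05. fail to reject H0.

R = 7, z = 0.0000, p = 1.000000, fail to reject H0.


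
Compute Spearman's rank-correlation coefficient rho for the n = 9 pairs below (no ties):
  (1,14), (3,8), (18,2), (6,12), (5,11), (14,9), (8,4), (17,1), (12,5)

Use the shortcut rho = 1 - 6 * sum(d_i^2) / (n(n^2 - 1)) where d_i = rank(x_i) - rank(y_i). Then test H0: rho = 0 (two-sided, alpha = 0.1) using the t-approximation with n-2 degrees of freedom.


Step 1: Rank x and y separately (midranks; no ties here).
rank(x): 1->1, 3->2, 18->9, 6->4, 5->3, 14->7, 8->5, 17->8, 12->6
rank(y): 14->9, 8->5, 2->2, 12->8, 11->7, 9->6, 4->3, 1->1, 5->4
Step 2: d_i = R_x(i) - R_y(i); compute d_i^2.
  (1-9)^2=64, (2-5)^2=9, (9-2)^2=49, (4-8)^2=16, (3-7)^2=16, (7-6)^2=1, (5-3)^2=4, (8-1)^2=49, (6-4)^2=4
sum(d^2) = 212.
Step 3: rho = 1 - 6*212 / (9*(9^2 - 1)) = 1 - 1272/720 = -0.766667.
Step 4: Under H0, t = rho * sqrt((n-2)/(1-rho^2)) = -3.1593 ~ t(7).
Step 5: Two-sided p-value from the t-distribution with 7 df = 0.015944.
Step 6: alpha = 0.1. reject H0.

rho = -0.7667, p = 0.015944, reject H0 at alpha = 0.1.


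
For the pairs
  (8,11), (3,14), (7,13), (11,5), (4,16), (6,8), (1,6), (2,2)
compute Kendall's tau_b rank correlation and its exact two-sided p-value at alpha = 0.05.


Step 1: Enumerate the 28 unordered pairs (i,j) with i<j and classify each by sign(x_j-x_i) * sign(y_j-y_i).
  (1,2):dx=-5,dy=+3->D; (1,3):dx=-1,dy=+2->D; (1,4):dx=+3,dy=-6->D; (1,5):dx=-4,dy=+5->D
  (1,6):dx=-2,dy=-3->C; (1,7):dx=-7,dy=-5->C; (1,8):dx=-6,dy=-9->C; (2,3):dx=+4,dy=-1->D
  (2,4):dx=+8,dy=-9->D; (2,5):dx=+1,dy=+2->C; (2,6):dx=+3,dy=-6->D; (2,7):dx=-2,dy=-8->C
  (2,8):dx=-1,dy=-12->C; (3,4):dx=+4,dy=-8->D; (3,5):dx=-3,dy=+3->D; (3,6):dx=-1,dy=-5->C
  (3,7):dx=-6,dy=-7->C; (3,8):dx=-5,dy=-11->C; (4,5):dx=-7,dy=+11->D; (4,6):dx=-5,dy=+3->D
  (4,7):dx=-10,dy=+1->D; (4,8):dx=-9,dy=-3->C; (5,6):dx=+2,dy=-8->D; (5,7):dx=-3,dy=-10->C
  (5,8):dx=-2,dy=-14->C; (6,7):dx=-5,dy=-2->C; (6,8):dx=-4,dy=-6->C; (7,8):dx=+1,dy=-4->D
Step 2: C = 14, D = 14, total pairs = 28.
Step 3: tau = (C - D)/(n(n-1)/2) = (14 - 14)/28 = 0.000000.
Step 4: Exact two-sided p-value (enumerate n! = 40320 permutations of y under H0): p = 1.000000.
Step 5: alpha = 0.05. fail to reject H0.

tau_b = 0.0000 (C=14, D=14), p = 1.000000, fail to reject H0.


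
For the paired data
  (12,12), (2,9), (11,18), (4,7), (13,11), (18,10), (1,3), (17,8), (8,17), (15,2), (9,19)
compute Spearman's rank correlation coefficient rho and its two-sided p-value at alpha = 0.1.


Step 1: Rank x and y separately (midranks; no ties here).
rank(x): 12->7, 2->2, 11->6, 4->3, 13->8, 18->11, 1->1, 17->10, 8->4, 15->9, 9->5
rank(y): 12->8, 9->5, 18->10, 7->3, 11->7, 10->6, 3->2, 8->4, 17->9, 2->1, 19->11
Step 2: d_i = R_x(i) - R_y(i); compute d_i^2.
  (7-8)^2=1, (2-5)^2=9, (6-10)^2=16, (3-3)^2=0, (8-7)^2=1, (11-6)^2=25, (1-2)^2=1, (10-4)^2=36, (4-9)^2=25, (9-1)^2=64, (5-11)^2=36
sum(d^2) = 214.
Step 3: rho = 1 - 6*214 / (11*(11^2 - 1)) = 1 - 1284/1320 = 0.027273.
Step 4: Under H0, t = rho * sqrt((n-2)/(1-rho^2)) = 0.0818 ~ t(9).
Step 5: Two-sided p-value from the t-distribution with 9 df = 0.936558.
Step 6: alpha = 0.1. fail to reject H0.

rho = 0.0273, p = 0.936558, fail to reject H0 at alpha = 0.1.


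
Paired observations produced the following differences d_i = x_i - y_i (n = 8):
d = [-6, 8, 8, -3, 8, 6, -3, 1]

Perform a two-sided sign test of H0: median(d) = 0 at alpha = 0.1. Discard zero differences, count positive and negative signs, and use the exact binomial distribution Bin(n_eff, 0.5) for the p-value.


Step 1: Discard zero differences. Original n = 8; n_eff = number of nonzero differences = 8.
Nonzero differences (with sign): -6, +8, +8, -3, +8, +6, -3, +1
Step 2: Count signs: positive = 5, negative = 3.
Step 3: Under H0: P(positive) = 0.5, so the number of positives S ~ Bin(8, 0.5).
Step 4: Two-sided exact p-value = sum of Bin(8,0.5) probabilities at or below the observed probability = 0.726562.
Step 5: alpha = 0.1. fail to reject H0.

n_eff = 8, pos = 5, neg = 3, p = 0.726562, fail to reject H0.


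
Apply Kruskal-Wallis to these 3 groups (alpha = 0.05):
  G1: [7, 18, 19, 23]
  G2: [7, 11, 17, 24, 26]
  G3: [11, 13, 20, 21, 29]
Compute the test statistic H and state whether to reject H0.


Step 1: Combine all N = 14 observations and assign midranks.
sorted (value, group, rank): (7,G1,1.5), (7,G2,1.5), (11,G2,3.5), (11,G3,3.5), (13,G3,5), (17,G2,6), (18,G1,7), (19,G1,8), (20,G3,9), (21,G3,10), (23,G1,11), (24,G2,12), (26,G2,13), (29,G3,14)
Step 2: Sum ranks within each group.
R_1 = 27.5 (n_1 = 4)
R_2 = 36 (n_2 = 5)
R_3 = 41.5 (n_3 = 5)
Step 3: H = 12/(N(N+1)) * sum(R_i^2/n_i) - 3(N+1)
     = 12/(14*15) * (27.5^2/4 + 36^2/5 + 41.5^2/5) - 3*15
     = 0.057143 * 792.712 - 45
     = 0.297857.
Step 4: Ties present; correction factor C = 1 - 12/(14^3 - 14) = 0.995604. Corrected H = 0.297857 / 0.995604 = 0.299172.
Step 5: Under H0, H ~ chi^2(2); p-value = 0.861064.
Step 6: alpha = 0.05. fail to reject H0.

H = 0.2992, df = 2, p = 0.861064, fail to reject H0.
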